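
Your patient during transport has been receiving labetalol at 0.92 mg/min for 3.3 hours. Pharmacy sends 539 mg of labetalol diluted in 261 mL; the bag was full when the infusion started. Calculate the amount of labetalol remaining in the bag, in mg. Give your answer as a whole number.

0.92 mg/min × 60 min/hr = 55.2 mg/hr
Concentration = 539 mg ÷ 261 mL = 2.065134 mg/mL
Rate = 55.2 mg/hr ÷ 2.065134 mg/mL = 26.7295 mL/hr
Volume infused = 26.7295 mL/hr × 3.3 hr = 88.20735 mL
Volume remaining = 261 − 88.20735 = 172.7927 mL
Drug remaining = 172.7927 mL × 2.065134 mg/mL = 356.84 mg

357 mg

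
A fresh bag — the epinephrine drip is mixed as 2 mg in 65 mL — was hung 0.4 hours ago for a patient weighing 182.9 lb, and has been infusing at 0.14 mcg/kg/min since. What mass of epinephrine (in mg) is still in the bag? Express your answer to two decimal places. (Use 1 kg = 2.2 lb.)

Weight = 182.9 lb ÷ 2.2 lb/kg = 83.13636 kg
Dose = 0.14 mcg/kg/min × 83.13636 kg = 11.63909 mcg/min
11.63909 mcg/min × 60 min/hr = 698.3455 mcg/hr
Concentration = 2 mg ÷ 65 mL = 0.03076923 mg/mL = 30.76923 mcg/mL
Rate = 698.3455 mcg/hr ÷ 30.76923 mcg/mL = 22.69623 mL/hr
Volume infused = 22.69623 mL/hr × 0.4 hr = 9.078491 mL
Volume remaining = 65 − 9.078491 = 55.92151 mL
Drug remaining = 55.92151 mL × 30.76923 mcg/mL = 1720.662 mcg = 1.720662 mg

1.72 mg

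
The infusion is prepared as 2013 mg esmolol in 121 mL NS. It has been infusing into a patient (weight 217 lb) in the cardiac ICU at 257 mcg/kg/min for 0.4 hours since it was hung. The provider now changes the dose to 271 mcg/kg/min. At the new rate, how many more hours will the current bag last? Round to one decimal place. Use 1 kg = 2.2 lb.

Initial rate:
Weight = 217 lb ÷ 2.2 lb/kg = 98.63636 kg
Dose = 257 mcg/kg/min × 98.63636 kg = 25349.55 mcg/min
25349.55 mcg/min × 60 min/hr = 1520973 mcg/hr
Concentration = 2013 mg ÷ 121 mL = 16.63636 mg/mL = 16636.36 mcg/mL
Rate = 1520973 mcg/hr ÷ 16636.36 mcg/mL = 91.42459 mL/hr
Volume infused so far = 91.42459 mL/hr × 0.4 hr = 36.56984 mL
Volume remaining = 121 − 36.56984 = 84.43016 mL
New rate:
Dose = 271 mcg/kg/min × 98.63636 kg = 26730.45 mcg/min
26730.45 mcg/min × 60 min/hr = 1603827 mcg/hr
Rate = 1603827 mcg/hr ÷ 16636.36 mcg/mL = 96.40492 mL/hr
Time remaining = 84.43016 mL ÷ 96.40492 mL/hr = 0.8757869 hr

0.9 hours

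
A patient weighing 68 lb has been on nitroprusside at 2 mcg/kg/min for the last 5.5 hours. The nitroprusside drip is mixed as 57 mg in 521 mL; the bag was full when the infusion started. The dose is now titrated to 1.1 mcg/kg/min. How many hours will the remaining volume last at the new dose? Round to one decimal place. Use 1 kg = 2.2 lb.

Initial rate:
Weight = 68 lb ÷ 2.2 lb/kg = 30.90909 kg
Dose = 2 mcg/kg/min × 30.90909 kg = 61.81818 mcg/min
61.81818 mcg/min × 60 min/hr = 3709.091 mcg/hr
Concentration = 57 mg ÷ 521 mL = 0.109405 mg/mL = 109.405 mcg/mL
Rate = 3709.091 mcg/hr ÷ 109.405 mcg/mL = 33.90239 mL/hr
Volume infused so far = 33.90239 mL/hr × 5.5 hr = 186.4632 mL
Volume remaining = 521 − 186.4632 = 334.5368 mL
New rate:
Dose = 1.1 mcg/kg/min × 30.90909 kg = 34 mcg/min
34 mcg/min × 60 min/hr = 2040 mcg/hr
Rate = 2040 mcg/hr ÷ 109.405 mcg/mL = 18.64632 mL/hr
Time remaining = 334.5368 mL ÷ 18.64632 mL/hr = 17.94118 hr

17.9 hours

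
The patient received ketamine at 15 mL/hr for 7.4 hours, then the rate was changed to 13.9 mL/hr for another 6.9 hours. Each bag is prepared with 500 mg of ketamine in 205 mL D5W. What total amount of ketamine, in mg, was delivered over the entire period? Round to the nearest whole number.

505 mg

Concentration = 500 mg ÷ 205 mL = 2.439024 mg/mL
Stage 1: 15 mL/hr × 7.4 hr = 111 mL → 111 mL × 2.439024 mg/mL = 270.7317 mg
Stage 2: 13.9 mL/hr × 6.9 hr = 95.91 mL → 95.91 mL × 2.439024 mg/mL = 233.9268 mg
Total = 270.7317 + 233.9268 = 504.6585 mg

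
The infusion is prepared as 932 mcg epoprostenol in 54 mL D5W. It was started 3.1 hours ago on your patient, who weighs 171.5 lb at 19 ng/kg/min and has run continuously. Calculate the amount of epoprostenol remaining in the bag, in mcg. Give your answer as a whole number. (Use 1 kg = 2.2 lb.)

657 mcg

Weight = 171.5 lb ÷ 2.2 lb/kg = 77.95455 kg
Dose = 19 ng/kg/min × 77.95455 kg = 1481.136 ng/min
1481.136 ng/min × 60 min/hr = 88868.18 ng/hr
Concentration = 932 mcg ÷ 54 mL = 17.25926 mcg/mL = 17259.26 ng/mL
Rate = 88868.18 ng/hr ÷ 17259.26 ng/mL = 5.149015 mL/hr
Volume infused = 5.149015 mL/hr × 3.1 hr = 15.96195 mL
Volume remaining = 54 − 15.96195 = 38.03805 mL
Drug remaining = 38.03805 mL × 17259.26 ng/mL = 656508.6 ng = 656.5086 mcg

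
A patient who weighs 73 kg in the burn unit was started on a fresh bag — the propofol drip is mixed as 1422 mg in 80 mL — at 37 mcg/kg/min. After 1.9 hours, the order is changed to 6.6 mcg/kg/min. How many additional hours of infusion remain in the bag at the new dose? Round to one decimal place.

Initial rate:
Dose = 37 mcg/kg/min × 73 kg = 2701 mcg/min
2701 mcg/min × 60 min/hr = 162060 mcg/hr
Concentration = 1422 mg ÷ 80 mL = 17.775 mg/mL = 17775 mcg/mL
Rate = 162060 mcg/hr ÷ 17775 mcg/mL = 9.1173 mL/hr
Volume infused so far = 9.1173 mL/hr × 1.9 hr = 17.32287 mL
Volume remaining = 80 − 17.32287 = 62.67713 mL
New rate:
Dose = 6.6 mcg/kg/min × 73 kg = 481.8 mcg/min
481.8 mcg/min × 60 min/hr = 28908 mcg/hr
Rate = 28908 mcg/hr ÷ 17775 mcg/mL = 1.626329 mL/hr
Time remaining = 62.67713 mL ÷ 1.626329 mL/hr = 38.53902 hr

38.5 hours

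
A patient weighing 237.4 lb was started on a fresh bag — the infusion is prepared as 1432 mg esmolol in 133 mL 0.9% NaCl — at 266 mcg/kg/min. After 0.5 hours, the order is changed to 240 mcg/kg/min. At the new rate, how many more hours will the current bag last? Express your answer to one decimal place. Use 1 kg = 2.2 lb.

0.4 hours

Initial rate:
Weight = 237.4 lb ÷ 2.2 lb/kg = 107.9091 kg
Dose = 266 mcg/kg/min × 107.9091 kg = 28703.82 mcg/min
28703.82 mcg/min × 60 min/hr = 1722229 mcg/hr
Concentration = 1432 mg ÷ 133 mL = 10.76692 mg/mL = 10766.92 mcg/mL
Rate = 1722229 mcg/hr ÷ 10766.92 mcg/mL = 159.9556 mL/hr
Volume infused so far = 159.9556 mL/hr × 0.5 hr = 79.97782 mL
Volume remaining = 133 − 79.97782 = 53.02218 mL
New rate:
Dose = 240 mcg/kg/min × 107.9091 kg = 25898.18 mcg/min
25898.18 mcg/min × 60 min/hr = 1553891 mcg/hr
Rate = 1553891 mcg/hr ÷ 10766.92 mcg/mL = 144.3209 mL/hr
Time remaining = 53.02218 mL ÷ 144.3209 mL/hr = 0.3673909 hr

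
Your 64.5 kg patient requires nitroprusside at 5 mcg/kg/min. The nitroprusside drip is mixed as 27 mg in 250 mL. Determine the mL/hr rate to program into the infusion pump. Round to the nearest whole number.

179 mL/hr

Dose = 5 mcg/kg/min × 64.5 kg = 322.5 mcg/min
322.5 mcg/min × 60 min/hr = 19350 mcg/hr
Concentration = 27 mg ÷ 250 mL = 0.108 mg/mL = 108 mcg/mL
Rate = 19350 mcg/hr ÷ 108 mcg/mL = 179.1667 mL/hr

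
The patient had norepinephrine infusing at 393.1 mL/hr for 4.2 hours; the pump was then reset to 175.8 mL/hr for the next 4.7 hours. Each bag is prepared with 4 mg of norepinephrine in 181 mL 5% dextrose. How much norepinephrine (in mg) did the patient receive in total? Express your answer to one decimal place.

Concentration = 4 mg ÷ 181 mL = 0.02209945 mg/mL
Stage 1: 393.1 mL/hr × 4.2 hr = 1651.02 mL → 1651.02 mL × 0.02209945 mg/mL = 36.48663 mg
Stage 2: 175.8 mL/hr × 4.7 hr = 826.26 mL → 826.26 mL × 0.02209945 mg/mL = 18.25989 mg
Total = 36.48663 + 18.25989 = 54.74652 mg

54.7 mg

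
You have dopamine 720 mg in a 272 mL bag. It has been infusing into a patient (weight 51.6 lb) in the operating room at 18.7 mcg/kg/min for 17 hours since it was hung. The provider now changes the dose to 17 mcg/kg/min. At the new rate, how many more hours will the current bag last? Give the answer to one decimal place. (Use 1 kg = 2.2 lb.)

Initial rate:
Weight = 51.6 lb ÷ 2.2 lb/kg = 23.45455 kg
Dose = 18.7 mcg/kg/min × 23.45455 kg = 438.6 mcg/min
438.6 mcg/min × 60 min/hr = 26316 mcg/hr
Concentration = 720 mg ÷ 272 mL = 2.647059 mg/mL = 2647.059 mcg/mL
Rate = 26316 mcg/hr ÷ 2647.059 mcg/mL = 9.9416 mL/hr
Volume infused so far = 9.9416 mL/hr × 17 hr = 169.0072 mL
Volume remaining = 272 − 169.0072 = 102.9928 mL
New rate:
Dose = 17 mcg/kg/min × 23.45455 kg = 398.7273 mcg/min
398.7273 mcg/min × 60 min/hr = 23923.64 mcg/hr
Rate = 23923.64 mcg/hr ÷ 2647.059 mcg/mL = 9.037818 mL/hr
Time remaining = 102.9928 mL ÷ 9.037818 mL/hr = 11.39576 hr

11.4 hours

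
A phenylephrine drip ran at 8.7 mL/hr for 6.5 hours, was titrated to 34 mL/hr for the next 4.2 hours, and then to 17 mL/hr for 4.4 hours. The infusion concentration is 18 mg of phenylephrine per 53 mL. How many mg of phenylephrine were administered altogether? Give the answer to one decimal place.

Concentration = 18 mg ÷ 53 mL = 0.3396226 mg/mL
Stage 1: 8.7 mL/hr × 6.5 hr = 56.55 mL → 56.55 mL × 0.3396226 mg/mL = 19.20566 mg
Stage 2: 34 mL/hr × 4.2 hr = 142.8 mL → 142.8 mL × 0.3396226 mg/mL = 48.49811 mg
Stage 3: 17 mL/hr × 4.4 hr = 74.8 mL → 74.8 mL × 0.3396226 mg/mL = 25.40377 mg
Total = 19.20566 + 48.49811 + 25.40377 = 93.10755 mg

93.1 mg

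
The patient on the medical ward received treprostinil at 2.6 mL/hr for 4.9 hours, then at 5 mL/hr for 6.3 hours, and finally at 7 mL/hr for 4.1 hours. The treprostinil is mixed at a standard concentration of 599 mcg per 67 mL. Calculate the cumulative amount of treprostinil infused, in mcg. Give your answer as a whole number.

Concentration = 599 mcg ÷ 67 mL = 8.940299 mcg/mL
Stage 1: 2.6 mL/hr × 4.9 hr = 12.74 mL → 12.74 mL × 8.940299 mcg/mL = 113.8994 mcg
Stage 2: 5 mL/hr × 6.3 hr = 31.5 mL → 31.5 mL × 8.940299 mcg/mL = 281.6194 mcg
Stage 3: 7 mL/hr × 4.1 hr = 28.7 mL → 28.7 mL × 8.940299 mcg/mL = 256.5866 mcg
Total = 113.8994 + 281.6194 + 256.5866 = 652.1054 mcg

652 mcg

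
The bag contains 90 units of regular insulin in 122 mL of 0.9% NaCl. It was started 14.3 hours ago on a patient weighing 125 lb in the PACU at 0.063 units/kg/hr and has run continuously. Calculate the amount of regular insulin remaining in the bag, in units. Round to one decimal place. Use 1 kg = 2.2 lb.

38.8 units

Weight = 125 lb ÷ 2.2 lb/kg = 56.81818 kg
Dose = 0.063 units/kg/hr × 56.81818 kg = 3.579545 units/hr
Concentration = 90 units ÷ 122 mL = 0.7377049 units/mL
Rate = 3.579545 units/hr ÷ 0.7377049 units/mL = 4.852273 mL/hr
Volume infused = 4.852273 mL/hr × 14.3 hr = 69.3875 mL
Volume remaining = 122 − 69.3875 = 52.6125 mL
Drug remaining = 52.6125 mL × 0.7377049 units/mL = 38.8125 units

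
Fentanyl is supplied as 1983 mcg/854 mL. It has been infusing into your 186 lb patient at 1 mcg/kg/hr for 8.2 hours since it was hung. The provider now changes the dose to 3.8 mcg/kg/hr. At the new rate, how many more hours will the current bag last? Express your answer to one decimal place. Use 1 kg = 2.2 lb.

4.0 hours

Initial rate:
Weight = 186 lb ÷ 2.2 lb/kg = 84.54545 kg
Dose = 1 mcg/kg/hr × 84.54545 kg = 84.54545 mcg/hr
Concentration = 1983 mcg ÷ 854 mL = 2.322014 mcg/mL
Rate = 84.54545 mcg/hr ÷ 2.322014 mcg/mL = 36.4104 mL/hr
Volume infused so far = 36.4104 mL/hr × 8.2 hr = 298.5653 mL
Volume remaining = 854 − 298.5653 = 555.4347 mL
New rate:
Dose = 3.8 mcg/kg/hr × 84.54545 kg = 321.2727 mcg/hr
Rate = 321.2727 mcg/hr ÷ 2.322014 mcg/mL = 138.3595 mL/hr
Time remaining = 555.4347 mL ÷ 138.3595 mL/hr = 4.014431 hr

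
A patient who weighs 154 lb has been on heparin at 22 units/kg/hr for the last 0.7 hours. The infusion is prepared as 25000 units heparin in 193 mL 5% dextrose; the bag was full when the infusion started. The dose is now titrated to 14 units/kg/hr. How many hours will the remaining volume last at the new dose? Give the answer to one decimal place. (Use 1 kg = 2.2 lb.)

Initial rate:
Weight = 154 lb ÷ 2.2 lb/kg = 70 kg
Dose = 22 units/kg/hr × 70 kg = 1540 units/hr
Concentration = 25000 units ÷ 193 mL = 129.5337 units/mL
Rate = 1540 units/hr ÷ 129.5337 units/mL = 11.8888 mL/hr
Volume infused so far = 11.8888 mL/hr × 0.7 hr = 8.32216 mL
Volume remaining = 193 − 8.32216 = 184.6778 mL
New rate:
Dose = 14 units/kg/hr × 70 kg = 980 units/hr
Rate = 980 units/hr ÷ 129.5337 units/mL = 7.5656 mL/hr
Time remaining = 184.6778 mL ÷ 7.5656 mL/hr = 24.4102 hr

24.4 hours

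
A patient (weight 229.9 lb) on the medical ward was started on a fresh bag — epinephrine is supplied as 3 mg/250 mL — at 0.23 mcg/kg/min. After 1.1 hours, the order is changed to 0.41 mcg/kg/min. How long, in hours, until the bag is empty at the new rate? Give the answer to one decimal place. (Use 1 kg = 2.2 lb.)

0.5 hours

Initial rate:
Weight = 229.9 lb ÷ 2.2 lb/kg = 104.5 kg
Dose = 0.23 mcg/kg/min × 104.5 kg = 24.035 mcg/min
24.035 mcg/min × 60 min/hr = 1442.1 mcg/hr
Concentration = 3 mg ÷ 250 mL = 0.012 mg/mL = 12 mcg/mL
Rate = 1442.1 mcg/hr ÷ 12 mcg/mL = 120.175 mL/hr
Volume infused so far = 120.175 mL/hr × 1.1 hr = 132.1925 mL
Volume remaining = 250 − 132.1925 = 117.8075 mL
New rate:
Dose = 0.41 mcg/kg/min × 104.5 kg = 42.845 mcg/min
42.845 mcg/min × 60 min/hr = 2570.7 mcg/hr
Rate = 2570.7 mcg/hr ÷ 12 mcg/mL = 214.225 mL/hr
Time remaining = 117.8075 mL ÷ 214.225 mL/hr = 0.5499241 hr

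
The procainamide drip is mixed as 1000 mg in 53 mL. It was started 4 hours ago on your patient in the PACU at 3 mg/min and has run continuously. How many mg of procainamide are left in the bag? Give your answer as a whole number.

3 mg/min × 60 min/hr = 180 mg/hr
Concentration = 1000 mg ÷ 53 mL = 18.86792 mg/mL
Rate = 180 mg/hr ÷ 18.86792 mg/mL = 9.54 mL/hr
Volume infused = 9.54 mL/hr × 4 hr = 38.16 mL
Volume remaining = 53 − 38.16 = 14.84 mL
Drug remaining = 14.84 mL × 18.86792 mg/mL = 280 mg

280 mg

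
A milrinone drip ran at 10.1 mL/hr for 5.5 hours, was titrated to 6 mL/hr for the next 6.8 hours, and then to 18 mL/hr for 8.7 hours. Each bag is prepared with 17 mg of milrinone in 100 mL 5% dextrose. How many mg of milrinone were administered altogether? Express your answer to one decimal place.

Concentration = 17 mg ÷ 100 mL = 0.17 mg/mL
Stage 1: 10.1 mL/hr × 5.5 hr = 55.55 mL → 55.55 mL × 0.17 mg/mL = 9.4435 mg
Stage 2: 6 mL/hr × 6.8 hr = 40.8 mL → 40.8 mL × 0.17 mg/mL = 6.936 mg
Stage 3: 18 mL/hr × 8.7 hr = 156.6 mL → 156.6 mL × 0.17 mg/mL = 26.622 mg
Total = 9.4435 + 6.936 + 26.622 = 43.0015 mg

43.0 mg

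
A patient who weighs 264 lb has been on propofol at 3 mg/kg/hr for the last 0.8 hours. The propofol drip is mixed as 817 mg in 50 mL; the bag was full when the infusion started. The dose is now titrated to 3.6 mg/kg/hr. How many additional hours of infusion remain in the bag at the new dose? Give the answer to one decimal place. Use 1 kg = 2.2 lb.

1.2 hours

Initial rate:
Weight = 264 lb ÷ 2.2 lb/kg = 120 kg
Dose = 3 mg/kg/hr × 120 kg = 360 mg/hr
Concentration = 817 mg ÷ 50 mL = 16.34 mg/mL
Rate = 360 mg/hr ÷ 16.34 mg/mL = 22.03182 mL/hr
Volume infused so far = 22.03182 mL/hr × 0.8 hr = 17.62546 mL
Volume remaining = 50 − 17.62546 = 32.37454 mL
New rate:
Dose = 3.6 mg/kg/hr × 120 kg = 432 mg/hr
Rate = 432 mg/hr ÷ 16.34 mg/mL = 26.43819 mL/hr
Time remaining = 32.37454 mL ÷ 26.43819 mL/hr = 1.224537 hr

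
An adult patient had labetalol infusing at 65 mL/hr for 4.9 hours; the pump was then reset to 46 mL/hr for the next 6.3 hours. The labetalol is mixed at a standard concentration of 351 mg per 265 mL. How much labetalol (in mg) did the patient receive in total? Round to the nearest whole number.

Concentration = 351 mg ÷ 265 mL = 1.324528 mg/mL
Stage 1: 65 mL/hr × 4.9 hr = 318.5 mL → 318.5 mL × 1.324528 mg/mL = 421.8623 mg
Stage 2: 46 mL/hr × 6.3 hr = 289.8 mL → 289.8 mL × 1.324528 mg/mL = 383.8483 mg
Total = 421.8623 + 383.8483 = 805.7106 mg

806 mg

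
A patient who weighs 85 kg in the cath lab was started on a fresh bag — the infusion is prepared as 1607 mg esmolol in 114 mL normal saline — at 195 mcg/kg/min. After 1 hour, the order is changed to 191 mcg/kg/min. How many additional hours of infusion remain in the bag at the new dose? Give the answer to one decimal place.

Initial rate:
Dose = 195 mcg/kg/min × 85 kg = 16575 mcg/min
16575 mcg/min × 60 min/hr = 994500 mcg/hr
Concentration = 1607 mg ÷ 114 mL = 14.09649 mg/mL = 14096.49 mcg/mL
Rate = 994500 mcg/hr ÷ 14096.49 mcg/mL = 70.54947 mL/hr
Volume infused so far = 70.54947 mL/hr × 1 hr = 70.54947 mL
Volume remaining = 114 − 70.54947 = 43.45053 mL
New rate:
Dose = 191 mcg/kg/min × 85 kg = 16235 mcg/min
16235 mcg/min × 60 min/hr = 974100 mcg/hr
Rate = 974100 mcg/hr ÷ 14096.49 mcg/mL = 69.1023 mL/hr
Time remaining = 43.45053 mL ÷ 69.1023 mL/hr = 0.6287855 hr

0.6 hours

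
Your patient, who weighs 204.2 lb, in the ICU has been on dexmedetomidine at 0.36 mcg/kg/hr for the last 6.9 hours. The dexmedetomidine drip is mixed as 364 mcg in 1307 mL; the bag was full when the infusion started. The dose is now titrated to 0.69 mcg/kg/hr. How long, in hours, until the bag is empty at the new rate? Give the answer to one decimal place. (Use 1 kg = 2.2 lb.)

2.1 hours

Initial rate:
Weight = 204.2 lb ÷ 2.2 lb/kg = 92.81818 kg
Dose = 0.36 mcg/kg/hr × 92.81818 kg = 33.41455 mcg/hr
Concentration = 364 mcg ÷ 1307 mL = 0.2785004 mcg/mL
Rate = 33.41455 mcg/hr ÷ 0.2785004 mcg/mL = 119.9802 mL/hr
Volume infused so far = 119.9802 mL/hr × 6.9 hr = 827.8637 mL
Volume remaining = 1307 − 827.8637 = 479.1363 mL
New rate:
Dose = 0.69 mcg/kg/hr × 92.81818 kg = 64.04455 mcg/hr
Rate = 64.04455 mcg/hr ÷ 0.2785004 mcg/mL = 229.9621 mL/hr
Time remaining = 479.1363 mL ÷ 229.9621 mL/hr = 2.083544 hr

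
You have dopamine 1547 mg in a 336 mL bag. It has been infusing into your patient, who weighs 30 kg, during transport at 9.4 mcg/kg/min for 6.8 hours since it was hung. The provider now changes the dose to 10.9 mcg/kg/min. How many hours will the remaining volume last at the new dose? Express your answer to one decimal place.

73.0 hours

Initial rate:
Dose = 9.4 mcg/kg/min × 30 kg = 282 mcg/min
282 mcg/min × 60 min/hr = 16920 mcg/hr
Concentration = 1547 mg ÷ 336 mL = 4.604167 mg/mL = 4604.167 mcg/mL
Rate = 16920 mcg/hr ÷ 4604.167 mcg/mL = 3.674932 mL/hr
Volume infused so far = 3.674932 mL/hr × 6.8 hr = 24.98954 mL
Volume remaining = 336 − 24.98954 = 311.0105 mL
New rate:
Dose = 10.9 mcg/kg/min × 30 kg = 327 mcg/min
327 mcg/min × 60 min/hr = 19620 mcg/hr
Rate = 19620 mcg/hr ÷ 4604.167 mcg/mL = 4.261357 mL/hr
Time remaining = 311.0105 mL ÷ 4.261357 mL/hr = 72.98389 hr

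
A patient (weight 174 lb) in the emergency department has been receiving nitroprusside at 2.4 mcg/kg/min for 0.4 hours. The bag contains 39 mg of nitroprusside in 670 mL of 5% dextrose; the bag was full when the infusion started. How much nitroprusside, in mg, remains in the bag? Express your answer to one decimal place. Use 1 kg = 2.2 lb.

Weight = 174 lb ÷ 2.2 lb/kg = 79.09091 kg
Dose = 2.4 mcg/kg/min × 79.09091 kg = 189.8182 mcg/min
189.8182 mcg/min × 60 min/hr = 11389.09 mcg/hr
Concentration = 39 mg ÷ 670 mL = 0.05820896 mg/mL = 58.20896 mcg/mL
Rate = 11389.09 mcg/hr ÷ 58.20896 mcg/mL = 195.6587 mL/hr
Volume infused = 195.6587 mL/hr × 0.4 hr = 78.2635 mL
Volume remaining = 670 − 78.2635 = 591.7365 mL
Drug remaining = 591.7365 mL × 58.20896 mcg/mL = 34444.36 mcg = 34.44436 mg

34.4 mg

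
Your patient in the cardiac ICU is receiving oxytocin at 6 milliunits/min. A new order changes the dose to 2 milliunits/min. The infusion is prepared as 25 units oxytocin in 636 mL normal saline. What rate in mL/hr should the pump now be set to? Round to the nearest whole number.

2 milliunits/min × 60 min/hr = 120 milliunits/hr
Concentration = 25 units ÷ 636 mL = 0.03930818 units/mL = 39.30818 milliunits/mL
Rate = 120 milliunits/hr ÷ 39.30818 milliunits/mL = 3.0528 mL/hr

3 mL/hr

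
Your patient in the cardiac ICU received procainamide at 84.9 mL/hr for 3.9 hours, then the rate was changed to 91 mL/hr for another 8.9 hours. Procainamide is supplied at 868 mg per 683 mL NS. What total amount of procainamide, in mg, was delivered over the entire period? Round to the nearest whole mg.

Concentration = 868 mg ÷ 683 mL = 1.270864 mg/mL
Stage 1: 84.9 mL/hr × 3.9 hr = 331.11 mL → 331.11 mL × 1.270864 mg/mL = 420.7957 mg
Stage 2: 91 mL/hr × 8.9 hr = 809.9 mL → 809.9 mL × 1.270864 mg/mL = 1029.273 mg
Total = 420.7957 + 1029.273 = 1450.068 mg

1450 mg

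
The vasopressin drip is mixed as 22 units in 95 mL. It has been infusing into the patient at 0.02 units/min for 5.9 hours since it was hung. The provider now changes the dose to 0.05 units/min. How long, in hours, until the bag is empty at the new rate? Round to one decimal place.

Initial rate:
0.02 units/min × 60 min/hr = 1.2 units/hr
Concentration = 22 units ÷ 95 mL = 0.2315789 units/mL
Rate = 1.2 units/hr ÷ 0.2315789 units/mL = 5.181818 mL/hr
Volume infused so far = 5.181818 mL/hr × 5.9 hr = 30.57273 mL
Volume remaining = 95 − 30.57273 = 64.42727 mL
New rate:
0.05 units/min × 60 min/hr = 3 units/hr
Rate = 3 units/hr ÷ 0.2315789 units/mL = 12.95455 mL/hr
Time remaining = 64.42727 mL ÷ 12.95455 mL/hr = 4.973333 hr

5.0 hours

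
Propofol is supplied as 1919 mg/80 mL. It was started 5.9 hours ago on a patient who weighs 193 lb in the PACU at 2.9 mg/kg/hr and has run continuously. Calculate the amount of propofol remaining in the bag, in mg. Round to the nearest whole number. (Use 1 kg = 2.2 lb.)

Weight = 193 lb ÷ 2.2 lb/kg = 87.72727 kg
Dose = 2.9 mg/kg/hr × 87.72727 kg = 254.4091 mg/hr
Concentration = 1919 mg ÷ 80 mL = 23.9875 mg/mL
Rate = 254.4091 mg/hr ÷ 23.9875 mg/mL = 10.6059 mL/hr
Volume infused = 10.6059 mL/hr × 5.9 hr = 62.57483 mL
Volume remaining = 80 − 62.57483 = 17.42517 mL
Drug remaining = 17.42517 mL × 23.9875 mg/mL = 417.9864 mg

418 mg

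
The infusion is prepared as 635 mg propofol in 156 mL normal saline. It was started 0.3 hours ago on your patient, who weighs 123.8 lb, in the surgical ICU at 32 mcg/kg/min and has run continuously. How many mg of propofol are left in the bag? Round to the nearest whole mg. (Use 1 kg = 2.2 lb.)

Weight = 123.8 lb ÷ 2.2 lb/kg = 56.27273 kg
Dose = 32 mcg/kg/min × 56.27273 kg = 1800.727 mcg/min
1800.727 mcg/min × 60 min/hr = 108043.6 mcg/hr
Concentration = 635 mg ÷ 156 mL = 4.070513 mg/mL = 4070.513 mcg/mL
Rate = 108043.6 mcg/hr ÷ 4070.513 mcg/mL = 26.543 mL/hr
Volume infused = 26.543 mL/hr × 0.3 hr = 7.962901 mL
Volume remaining = 156 − 7.962901 = 148.0371 mL
Drug remaining = 148.0371 mL × 4070.513 mcg/mL = 602586.9 mcg = 602.5869 mg

603 mg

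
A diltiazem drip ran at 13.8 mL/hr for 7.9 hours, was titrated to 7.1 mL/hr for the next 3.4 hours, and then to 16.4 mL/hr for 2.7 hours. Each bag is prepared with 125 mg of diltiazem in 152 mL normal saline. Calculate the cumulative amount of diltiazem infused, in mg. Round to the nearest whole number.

146 mg

Concentration = 125 mg ÷ 152 mL = 0.8223684 mg/mL
Stage 1: 13.8 mL/hr × 7.9 hr = 109.02 mL → 109.02 mL × 0.8223684 mg/mL = 89.65461 mg
Stage 2: 7.1 mL/hr × 3.4 hr = 24.14 mL → 24.14 mL × 0.8223684 mg/mL = 19.85197 mg
Stage 3: 16.4 mL/hr × 2.7 hr = 44.28 mL → 44.28 mL × 0.8223684 mg/mL = 36.41447 mg
Total = 89.65461 + 19.85197 + 36.41447 = 145.9211 mg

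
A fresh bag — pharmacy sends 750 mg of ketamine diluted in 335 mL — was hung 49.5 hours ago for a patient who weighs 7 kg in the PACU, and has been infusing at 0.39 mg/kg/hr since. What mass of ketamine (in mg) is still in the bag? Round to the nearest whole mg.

Dose = 0.39 mg/kg/hr × 7 kg = 2.73 mg/hr
Concentration = 750 mg ÷ 335 mL = 2.238806 mg/mL
Rate = 2.73 mg/hr ÷ 2.238806 mg/mL = 1.2194 mL/hr
Volume infused = 1.2194 mL/hr × 49.5 hr = 60.3603 mL
Volume remaining = 335 − 60.3603 = 274.6397 mL
Drug remaining = 274.6397 mL × 2.238806 mg/mL = 614.865 mg

615 mg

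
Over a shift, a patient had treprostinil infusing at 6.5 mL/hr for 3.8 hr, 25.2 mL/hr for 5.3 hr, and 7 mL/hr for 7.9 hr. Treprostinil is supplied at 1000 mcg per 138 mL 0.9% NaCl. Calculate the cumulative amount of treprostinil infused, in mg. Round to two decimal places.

Concentration = 1000 mcg ÷ 138 mL = 7.246377 mcg/mL
Stage 1: 6.5 mL/hr × 3.8 hr = 24.7 mL → 24.7 mL × 7.246377 mcg/mL = 178.9855 mcg
Stage 2: 25.2 mL/hr × 5.3 hr = 133.56 mL → 133.56 mL × 7.246377 mcg/mL = 967.8261 mcg
Stage 3: 7 mL/hr × 7.9 hr = 55.3 mL → 55.3 mL × 7.246377 mcg/mL = 400.7246 mcg
Total = 178.9855 + 967.8261 + 400.7246 = 1547.536 mcg = 1.547536 mg

1.55 mg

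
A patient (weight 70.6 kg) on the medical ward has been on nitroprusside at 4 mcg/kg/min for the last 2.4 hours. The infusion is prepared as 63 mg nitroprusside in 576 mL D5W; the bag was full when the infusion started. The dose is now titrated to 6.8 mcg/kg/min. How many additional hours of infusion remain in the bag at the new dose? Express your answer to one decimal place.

Initial rate:
Dose = 4 mcg/kg/min × 70.6 kg = 282.4 mcg/min
282.4 mcg/min × 60 min/hr = 16944 mcg/hr
Concentration = 63 mg ÷ 576 mL = 0.109375 mg/mL = 109.375 mcg/mL
Rate = 16944 mcg/hr ÷ 109.375 mcg/mL = 154.9166 mL/hr
Volume infused so far = 154.9166 mL/hr × 2.4 hr = 371.7998 mL
Volume remaining = 576 − 371.7998 = 204.2002 mL
New rate:
Dose = 6.8 mcg/kg/min × 70.6 kg = 480.08 mcg/min
480.08 mcg/min × 60 min/hr = 28804.8 mcg/hr
Rate = 28804.8 mcg/hr ÷ 109.375 mcg/mL = 263.3582 mL/hr
Time remaining = 204.2002 mL ÷ 263.3582 mL/hr = 0.7753708 hr

0.8 hours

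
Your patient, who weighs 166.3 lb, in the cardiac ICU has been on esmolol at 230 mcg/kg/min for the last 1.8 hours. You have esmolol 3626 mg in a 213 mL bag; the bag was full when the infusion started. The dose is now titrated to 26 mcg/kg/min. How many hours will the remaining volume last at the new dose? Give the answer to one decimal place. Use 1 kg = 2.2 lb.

14.8 hours

Initial rate:
Weight = 166.3 lb ÷ 2.2 lb/kg = 75.59091 kg
Dose = 230 mcg/kg/min × 75.59091 kg = 17385.91 mcg/min
17385.91 mcg/min × 60 min/hr = 1043155 mcg/hr
Concentration = 3626 mg ÷ 213 mL = 17.02347 mg/mL = 17023.47 mcg/mL
Rate = 1043155 mcg/hr ÷ 17023.47 mcg/mL = 61.27742 mL/hr
Volume infused so far = 61.27742 mL/hr × 1.8 hr = 110.2994 mL
Volume remaining = 213 − 110.2994 = 102.7006 mL
New rate:
Dose = 26 mcg/kg/min × 75.59091 kg = 1965.364 mcg/min
1965.364 mcg/min × 60 min/hr = 117921.8 mcg/hr
Rate = 117921.8 mcg/hr ÷ 17023.47 mcg/mL = 6.927012 mL/hr
Time remaining = 102.7006 mL ÷ 6.927012 mL/hr = 14.82611 hr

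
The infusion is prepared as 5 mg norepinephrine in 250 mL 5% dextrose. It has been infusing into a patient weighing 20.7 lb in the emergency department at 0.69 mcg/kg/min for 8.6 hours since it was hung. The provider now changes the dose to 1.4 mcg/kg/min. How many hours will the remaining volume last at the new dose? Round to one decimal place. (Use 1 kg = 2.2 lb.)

2.1 hours

Initial rate:
Weight = 20.7 lb ÷ 2.2 lb/kg = 9.409091 kg
Dose = 0.69 mcg/kg/min × 9.409091 kg = 6.492273 mcg/min
6.492273 mcg/min × 60 min/hr = 389.5364 mcg/hr
Concentration = 5 mg ÷ 250 mL = 0.02 mg/mL = 20 mcg/mL
Rate = 389.5364 mcg/hr ÷ 20 mcg/mL = 19.47682 mL/hr
Volume infused so far = 19.47682 mL/hr × 8.6 hr = 167.5006 mL
Volume remaining = 250 − 167.5006 = 82.49936 mL
New rate:
Dose = 1.4 mcg/kg/min × 9.409091 kg = 13.17273 mcg/min
13.17273 mcg/min × 60 min/hr = 790.3636 mcg/hr
Rate = 790.3636 mcg/hr ÷ 20 mcg/mL = 39.51818 mL/hr
Time remaining = 82.49936 mL ÷ 39.51818 mL/hr = 2.087631 hr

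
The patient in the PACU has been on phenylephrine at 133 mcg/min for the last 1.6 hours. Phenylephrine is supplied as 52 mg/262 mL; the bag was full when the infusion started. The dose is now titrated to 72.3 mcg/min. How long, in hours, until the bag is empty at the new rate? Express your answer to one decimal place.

9.0 hours

Initial rate:
133 mcg/min × 60 min/hr = 7980 mcg/hr
Concentration = 52 mg ÷ 262 mL = 0.1984733 mg/mL = 198.4733 mcg/mL
Rate = 7980 mcg/hr ÷ 198.4733 mcg/mL = 40.20692 mL/hr
Volume infused so far = 40.20692 mL/hr × 1.6 hr = 64.33108 mL
Volume remaining = 262 − 64.33108 = 197.6689 mL
New rate:
72.3 mcg/min × 60 min/hr = 4338 mcg/hr
Rate = 4338 mcg/hr ÷ 198.4733 mcg/mL = 21.85685 mL/hr
Time remaining = 197.6689 mL ÷ 21.85685 mL/hr = 9.043799 hr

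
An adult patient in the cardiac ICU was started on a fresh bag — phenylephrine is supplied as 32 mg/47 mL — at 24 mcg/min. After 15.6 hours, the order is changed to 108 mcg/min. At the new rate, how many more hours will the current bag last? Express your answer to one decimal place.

Initial rate:
24 mcg/min × 60 min/hr = 1440 mcg/hr
Concentration = 32 mg ÷ 47 mL = 0.6808511 mg/mL = 680.8511 mcg/mL
Rate = 1440 mcg/hr ÷ 680.8511 mcg/mL = 2.115 mL/hr
Volume infused so far = 2.115 mL/hr × 15.6 hr = 32.994 mL
Volume remaining = 47 − 32.994 = 14.006 mL
New rate:
108 mcg/min × 60 min/hr = 6480 mcg/hr
Rate = 6480 mcg/hr ÷ 680.8511 mcg/mL = 9.5175 mL/hr
Time remaining = 14.006 mL ÷ 9.5175 mL/hr = 1.471605 hr

1.5 hours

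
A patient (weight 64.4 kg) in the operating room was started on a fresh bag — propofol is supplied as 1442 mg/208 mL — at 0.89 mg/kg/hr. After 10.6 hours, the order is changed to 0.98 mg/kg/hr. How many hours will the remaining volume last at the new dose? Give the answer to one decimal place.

13.2 hours

Initial rate:
Dose = 0.89 mg/kg/hr × 64.4 kg = 57.316 mg/hr
Concentration = 1442 mg ÷ 208 mL = 6.932692 mg/mL
Rate = 57.316 mg/hr ÷ 6.932692 mg/mL = 8.267495 mL/hr
Volume infused so far = 8.267495 mL/hr × 10.6 hr = 87.63545 mL
Volume remaining = 208 − 87.63545 = 120.3646 mL
New rate:
Dose = 0.98 mg/kg/hr × 64.4 kg = 63.112 mg/hr
Rate = 63.112 mg/hr ÷ 6.932692 mg/mL = 9.103534 mL/hr
Time remaining = 120.3646 mL ÷ 9.103534 mL/hr = 13.22174 hr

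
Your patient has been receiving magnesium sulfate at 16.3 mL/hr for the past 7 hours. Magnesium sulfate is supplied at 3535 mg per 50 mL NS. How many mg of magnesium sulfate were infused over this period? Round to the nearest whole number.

8067 mg

Concentration = 3535 mg ÷ 50 mL = 70.7 mg/mL
Drug rate = 16.3 mL/hr × 70.7 mg/mL = 1152.41 mg/hr
Total = 1152.41 mg/hr × 7 hr = 8066.87 mg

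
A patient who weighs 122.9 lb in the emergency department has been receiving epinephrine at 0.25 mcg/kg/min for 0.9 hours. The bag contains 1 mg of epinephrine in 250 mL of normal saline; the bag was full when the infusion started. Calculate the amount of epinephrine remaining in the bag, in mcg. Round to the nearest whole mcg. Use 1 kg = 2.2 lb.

Weight = 122.9 lb ÷ 2.2 lb/kg = 55.86364 kg
Dose = 0.25 mcg/kg/min × 55.86364 kg = 13.96591 mcg/min
13.96591 mcg/min × 60 min/hr = 837.9545 mcg/hr
Concentration = 1 mg ÷ 250 mL = 0.004 mg/mL = 4 mcg/mL
Rate = 837.9545 mcg/hr ÷ 4 mcg/mL = 209.4886 mL/hr
Volume infused = 209.4886 mL/hr × 0.9 hr = 188.5398 mL
Volume remaining = 250 − 188.5398 = 61.46023 mL
Drug remaining = 61.46023 mL × 4 mcg/mL = 245.8409 mcg

246 mcg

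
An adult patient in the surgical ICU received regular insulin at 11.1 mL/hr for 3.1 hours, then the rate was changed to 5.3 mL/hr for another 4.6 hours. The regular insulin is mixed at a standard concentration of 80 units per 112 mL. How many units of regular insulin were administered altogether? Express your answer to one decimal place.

Concentration = 80 units ÷ 112 mL = 0.7142857 units/mL
Stage 1: 11.1 mL/hr × 3.1 hr = 34.41 mL → 34.41 mL × 0.7142857 units/mL = 24.57857 units
Stage 2: 5.3 mL/hr × 4.6 hr = 24.38 mL → 24.38 mL × 0.7142857 units/mL = 17.41429 units
Total = 24.57857 + 17.41429 = 41.99286 units

42.0 units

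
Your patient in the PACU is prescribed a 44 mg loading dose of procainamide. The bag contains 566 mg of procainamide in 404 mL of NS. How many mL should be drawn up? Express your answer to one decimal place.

31.4 mL

Concentration = 566 mg ÷ 404 mL = 1.40099 mg/mL
Volume = 44 mg ÷ 1.40099 mg/mL = 31.40636 mL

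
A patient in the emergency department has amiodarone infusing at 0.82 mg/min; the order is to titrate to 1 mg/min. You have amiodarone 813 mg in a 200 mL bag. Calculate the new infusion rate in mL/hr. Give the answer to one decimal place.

14.8 mL/hr

1 mg/min × 60 min/hr = 60 mg/hr
Concentration = 813 mg ÷ 200 mL = 4.065 mg/mL
Rate = 60 mg/hr ÷ 4.065 mg/mL = 14.76015 mL/hr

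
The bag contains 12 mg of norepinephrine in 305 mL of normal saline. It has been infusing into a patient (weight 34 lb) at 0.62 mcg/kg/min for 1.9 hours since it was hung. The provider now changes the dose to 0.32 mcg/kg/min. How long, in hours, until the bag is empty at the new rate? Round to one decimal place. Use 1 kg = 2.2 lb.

Initial rate:
Weight = 34 lb ÷ 2.2 lb/kg = 15.45455 kg
Dose = 0.62 mcg/kg/min × 15.45455 kg = 9.581818 mcg/min
9.581818 mcg/min × 60 min/hr = 574.9091 mcg/hr
Concentration = 12 mg ÷ 305 mL = 0.03934426 mg/mL = 39.34426 mcg/mL
Rate = 574.9091 mcg/hr ÷ 39.34426 mcg/mL = 14.61227 mL/hr
Volume infused so far = 14.61227 mL/hr × 1.9 hr = 27.76332 mL
Volume remaining = 305 − 27.76332 = 277.2367 mL
New rate:
Dose = 0.32 mcg/kg/min × 15.45455 kg = 4.945455 mcg/min
4.945455 mcg/min × 60 min/hr = 296.7273 mcg/hr
Rate = 296.7273 mcg/hr ÷ 39.34426 mcg/mL = 7.541818 mL/hr
Time remaining = 277.2367 mL ÷ 7.541818 mL/hr = 36.75993 hr

36.8 hours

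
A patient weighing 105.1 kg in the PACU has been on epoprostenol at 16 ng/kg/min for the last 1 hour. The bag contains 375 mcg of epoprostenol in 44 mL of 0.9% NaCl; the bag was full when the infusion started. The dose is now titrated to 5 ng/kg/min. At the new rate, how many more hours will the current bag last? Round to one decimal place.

8.7 hours

Initial rate:
Dose = 16 ng/kg/min × 105.1 kg = 1681.6 ng/min
1681.6 ng/min × 60 min/hr = 100896 ng/hr
Concentration = 375 mcg ÷ 44 mL = 8.522727 mcg/mL = 8522.727 ng/mL
Rate = 100896 ng/hr ÷ 8522.727 ng/mL = 11.83846 mL/hr
Volume infused so far = 11.83846 mL/hr × 1 hr = 11.83846 mL
Volume remaining = 44 − 11.83846 = 32.16154 mL
New rate:
Dose = 5 ng/kg/min × 105.1 kg = 525.5 ng/min
525.5 ng/min × 60 min/hr = 31530 ng/hr
Rate = 31530 ng/hr ÷ 8522.727 ng/mL = 3.69952 mL/hr
Time remaining = 32.16154 mL ÷ 3.69952 mL/hr = 8.693435 hr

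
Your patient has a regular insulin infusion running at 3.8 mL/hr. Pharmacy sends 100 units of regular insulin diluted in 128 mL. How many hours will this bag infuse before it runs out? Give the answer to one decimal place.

33.7 hours

Duration = 128 mL ÷ 3.8 mL/hr = 33.68421 hr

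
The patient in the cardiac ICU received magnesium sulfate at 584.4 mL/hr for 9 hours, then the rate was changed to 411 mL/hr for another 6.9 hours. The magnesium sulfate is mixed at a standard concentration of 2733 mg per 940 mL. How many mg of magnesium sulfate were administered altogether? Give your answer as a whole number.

Concentration = 2733 mg ÷ 940 mL = 2.907447 mg/mL
Stage 1: 584.4 mL/hr × 9 hr = 5259.6 mL → 5259.6 mL × 2.907447 mg/mL = 15292.01 mg
Stage 2: 411 mL/hr × 6.9 hr = 2835.9 mL → 2835.9 mL × 2.907447 mg/mL = 8245.228 mg
Total = 15292.01 + 8245.228 = 23537.24 mg

23537 mg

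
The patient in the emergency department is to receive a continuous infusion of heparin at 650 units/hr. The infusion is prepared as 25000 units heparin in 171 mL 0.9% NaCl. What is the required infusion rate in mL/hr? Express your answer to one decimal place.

Concentration = 25000 units ÷ 171 mL = 146.1988 units/mL
Rate = 650 units/hr ÷ 146.1988 units/mL = 4.446 mL/hr

4.4 mL/hr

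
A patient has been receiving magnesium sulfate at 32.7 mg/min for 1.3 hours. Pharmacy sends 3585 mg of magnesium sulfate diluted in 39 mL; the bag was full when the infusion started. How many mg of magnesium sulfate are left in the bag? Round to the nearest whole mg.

1034 mg

32.7 mg/min × 60 min/hr = 1962 mg/hr
Concentration = 3585 mg ÷ 39 mL = 91.92308 mg/mL
Rate = 1962 mg/hr ÷ 91.92308 mg/mL = 21.34393 mL/hr
Volume infused = 21.34393 mL/hr × 1.3 hr = 27.74711 mL
Volume remaining = 39 − 27.74711 = 11.25289 mL
Drug remaining = 11.25289 mL × 91.92308 mg/mL = 1034.4 mg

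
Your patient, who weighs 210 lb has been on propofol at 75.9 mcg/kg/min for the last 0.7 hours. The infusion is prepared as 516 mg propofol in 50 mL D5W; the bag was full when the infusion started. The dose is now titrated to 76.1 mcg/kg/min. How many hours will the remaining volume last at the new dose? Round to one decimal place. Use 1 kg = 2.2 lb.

Initial rate:
Weight = 210 lb ÷ 2.2 lb/kg = 95.45455 kg
Dose = 75.9 mcg/kg/min × 95.45455 kg = 7245 mcg/min
7245 mcg/min × 60 min/hr = 434700 mcg/hr
Concentration = 516 mg ÷ 50 mL = 10.32 mg/mL = 10320 mcg/mL
Rate = 434700 mcg/hr ÷ 10320 mcg/mL = 42.12209 mL/hr
Volume infused so far = 42.12209 mL/hr × 0.7 hr = 29.48547 mL
Volume remaining = 50 − 29.48547 = 20.51453 mL
New rate:
Dose = 76.1 mcg/kg/min × 95.45455 kg = 7264.091 mcg/min
7264.091 mcg/min × 60 min/hr = 435845.5 mcg/hr
Rate = 435845.5 mcg/hr ÷ 10320 mcg/mL = 42.23309 mL/hr
Time remaining = 20.51453 mL ÷ 42.23309 mL/hr = 0.4857456 hr

0.5 hours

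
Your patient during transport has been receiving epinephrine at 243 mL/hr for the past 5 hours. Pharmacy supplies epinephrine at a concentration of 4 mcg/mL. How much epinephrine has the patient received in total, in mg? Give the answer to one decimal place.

Drug rate = 243 mL/hr × 4 mcg/mL = 972 mcg/hr
Total = 972 mcg/hr × 5 hr = 4860 mcg = 4.86 mg

4.9 mg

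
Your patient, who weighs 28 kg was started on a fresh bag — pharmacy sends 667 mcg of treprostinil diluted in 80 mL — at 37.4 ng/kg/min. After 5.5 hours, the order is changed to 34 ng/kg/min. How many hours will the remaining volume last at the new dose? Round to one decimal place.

5.6 hours

Initial rate:
Dose = 37.4 ng/kg/min × 28 kg = 1047.2 ng/min
1047.2 ng/min × 60 min/hr = 62832 ng/hr
Concentration = 667 mcg ÷ 80 mL = 8.3375 mcg/mL = 8337.5 ng/mL
Rate = 62832 ng/hr ÷ 8337.5 ng/mL = 7.536072 mL/hr
Volume infused so far = 7.536072 mL/hr × 5.5 hr = 41.4484 mL
Volume remaining = 80 − 41.4484 = 38.5516 mL
New rate:
Dose = 34 ng/kg/min × 28 kg = 952 ng/min
952 ng/min × 60 min/hr = 57120 ng/hr
Rate = 57120 ng/hr ÷ 8337.5 ng/mL = 6.850975 mL/hr
Time remaining = 38.5516 mL ÷ 6.850975 mL/hr = 5.627171 hr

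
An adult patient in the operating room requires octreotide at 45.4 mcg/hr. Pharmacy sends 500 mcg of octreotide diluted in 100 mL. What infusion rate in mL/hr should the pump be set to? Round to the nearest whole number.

Concentration = 500 mcg ÷ 100 mL = 5 mcg/mL
Rate = 45.4 mcg/hr ÷ 5 mcg/mL = 9.08 mL/hr

9 mL/hr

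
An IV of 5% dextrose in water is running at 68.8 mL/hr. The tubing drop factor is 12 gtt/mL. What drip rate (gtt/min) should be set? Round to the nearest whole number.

14 gtt/min

68.8 mL/hr ÷ 60 min/hr = 1.146667 mL/min
1.146667 mL/min × 12 gtt/mL = 13.76 gtt/min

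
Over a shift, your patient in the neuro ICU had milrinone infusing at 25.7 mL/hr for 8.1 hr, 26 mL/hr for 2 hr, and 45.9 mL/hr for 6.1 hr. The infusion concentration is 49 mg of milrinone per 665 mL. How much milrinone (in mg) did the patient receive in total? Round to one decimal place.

39.8 mg

Concentration = 49 mg ÷ 665 mL = 0.07368421 mg/mL
Stage 1: 25.7 mL/hr × 8.1 hr = 208.17 mL → 208.17 mL × 0.07368421 mg/mL = 15.33884 mg
Stage 2: 26 mL/hr × 2 hr = 52 mL → 52 mL × 0.07368421 mg/mL = 3.831579 mg
Stage 3: 45.9 mL/hr × 6.1 hr = 279.99 mL → 279.99 mL × 0.07368421 mg/mL = 20.63084 mg
Total = 15.33884 + 3.831579 + 20.63084 = 39.80126 mg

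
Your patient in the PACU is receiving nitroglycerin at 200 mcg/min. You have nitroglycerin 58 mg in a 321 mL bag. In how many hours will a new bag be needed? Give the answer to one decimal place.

200 mcg/min × 60 min/hr = 12000 mcg/hr
Concentration = 58 mg ÷ 321 mL = 0.1806854 mg/mL = 180.6854 mcg/mL
Rate = 12000 mcg/hr ÷ 180.6854 mcg/mL = 66.41379 mL/hr
Duration = 321 mL ÷ 66.41379 mL/hr = 4.833333 hr

4.8 hours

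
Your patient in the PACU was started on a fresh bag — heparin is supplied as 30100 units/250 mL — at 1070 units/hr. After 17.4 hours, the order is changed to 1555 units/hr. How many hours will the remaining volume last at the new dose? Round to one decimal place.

7.4 hours

Initial rate:
Concentration = 30100 units ÷ 250 mL = 120.4 units/mL
Rate = 1070 units/hr ÷ 120.4 units/mL = 8.887043 mL/hr
Volume infused so far = 8.887043 mL/hr × 17.4 hr = 154.6346 mL
Volume remaining = 250 − 154.6346 = 95.36545 mL
New rate:
Rate = 1555 units/hr ÷ 120.4 units/mL = 12.91528 mL/hr
Time remaining = 95.36545 mL ÷ 12.91528 mL/hr = 7.383923 hr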